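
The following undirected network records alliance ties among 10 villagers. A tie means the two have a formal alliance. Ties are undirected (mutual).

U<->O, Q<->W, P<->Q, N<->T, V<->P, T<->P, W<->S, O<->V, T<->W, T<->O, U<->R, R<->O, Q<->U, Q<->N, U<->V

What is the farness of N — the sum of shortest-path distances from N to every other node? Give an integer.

Distances from N: O:2, P:2, Q:1, R:3, S:3, T:1, U:2, V:3, W:2.
Sum = 2 + 2 + 1 + 3 + 3 + 1 + 2 + 3 + 2 = 19.

19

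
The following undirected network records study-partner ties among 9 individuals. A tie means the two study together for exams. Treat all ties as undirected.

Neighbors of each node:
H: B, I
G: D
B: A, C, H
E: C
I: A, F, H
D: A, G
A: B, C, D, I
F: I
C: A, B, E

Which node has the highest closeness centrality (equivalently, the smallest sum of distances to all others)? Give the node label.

Farness (sum of distances to all others) for each node — A:12, B:15, C:15, D:17, E:22, F:22, G:24, H:18, I:15.
The smallest farness is 12, for A, so A has the highest closeness.

A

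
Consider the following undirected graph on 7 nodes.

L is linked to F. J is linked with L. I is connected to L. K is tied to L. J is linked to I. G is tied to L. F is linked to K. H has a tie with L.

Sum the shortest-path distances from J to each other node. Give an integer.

Distances from J: F:2, G:2, H:2, I:1, K:2, L:1.
Sum = 2 + 2 + 2 + 1 + 2 + 1 = 10.

10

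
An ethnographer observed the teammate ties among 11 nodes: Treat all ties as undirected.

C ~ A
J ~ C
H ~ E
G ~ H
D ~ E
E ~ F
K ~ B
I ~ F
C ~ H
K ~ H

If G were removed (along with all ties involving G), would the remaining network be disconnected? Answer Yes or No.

Even without G, every remaining node can still reach every other (the residual graph is connected), so G is not a cut vertex.

No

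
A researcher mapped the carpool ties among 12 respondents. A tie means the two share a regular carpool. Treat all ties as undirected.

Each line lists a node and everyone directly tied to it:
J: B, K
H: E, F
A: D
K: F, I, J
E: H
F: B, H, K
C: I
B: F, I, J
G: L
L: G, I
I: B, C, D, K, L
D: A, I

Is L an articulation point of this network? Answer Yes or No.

Yes

Removing L leaves {A, B, C, D, E, F, H, I, J, and K} with no path to {G}, so the network splits into 2 components. L is a cut vertex.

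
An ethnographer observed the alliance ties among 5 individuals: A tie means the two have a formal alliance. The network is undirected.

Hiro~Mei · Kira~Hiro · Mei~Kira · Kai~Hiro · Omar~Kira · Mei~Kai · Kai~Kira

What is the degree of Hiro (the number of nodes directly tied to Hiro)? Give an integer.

3

Hiro is directly tied to Kai, Kira, and Mei. That is 3 neighbors, so the degree of Hiro is 3.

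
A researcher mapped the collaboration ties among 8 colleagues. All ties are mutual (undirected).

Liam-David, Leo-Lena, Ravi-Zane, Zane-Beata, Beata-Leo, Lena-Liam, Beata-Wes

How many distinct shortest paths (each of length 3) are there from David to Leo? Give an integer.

1

The shortest distance is 3, and the only length-3 path is David–Liam–Lena–Leo. So there is exactly 1 shortest path.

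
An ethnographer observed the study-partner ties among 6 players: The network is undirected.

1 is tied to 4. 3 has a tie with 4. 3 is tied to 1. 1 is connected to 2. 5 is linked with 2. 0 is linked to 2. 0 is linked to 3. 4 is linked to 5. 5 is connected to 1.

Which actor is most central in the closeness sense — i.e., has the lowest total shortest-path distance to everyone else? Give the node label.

1

Farness (sum of distances to all others) for each node — 0:8, 1:6, 2:7, 3:7, 4:7, 5:7.
The smallest farness is 6, for 1, so 1 has the highest closeness.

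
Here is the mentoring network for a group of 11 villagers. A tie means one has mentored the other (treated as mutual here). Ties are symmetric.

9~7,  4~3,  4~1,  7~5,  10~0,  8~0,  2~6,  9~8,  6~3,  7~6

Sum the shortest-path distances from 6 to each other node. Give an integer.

24

Distances from 6: 0:4, 1:3, 2:1, 3:1, 4:2, 5:2, 7:1, 8:3, 9:2, 10:5.
Sum = 4 + 3 + 1 + 1 + 2 + 2 + 1 + 3 + 2 + 5 = 24.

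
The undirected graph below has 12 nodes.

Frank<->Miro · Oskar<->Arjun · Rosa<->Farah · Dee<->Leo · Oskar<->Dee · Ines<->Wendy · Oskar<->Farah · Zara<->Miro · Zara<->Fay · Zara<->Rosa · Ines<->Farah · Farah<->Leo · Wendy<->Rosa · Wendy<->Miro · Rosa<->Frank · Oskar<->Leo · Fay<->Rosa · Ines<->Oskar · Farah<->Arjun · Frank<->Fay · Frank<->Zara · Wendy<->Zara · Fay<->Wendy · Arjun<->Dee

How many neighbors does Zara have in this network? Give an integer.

5

Zara is directly tied to Fay, Frank, Miro, Rosa, and Wendy. That is 5 neighbors, so the degree of Zara is 5.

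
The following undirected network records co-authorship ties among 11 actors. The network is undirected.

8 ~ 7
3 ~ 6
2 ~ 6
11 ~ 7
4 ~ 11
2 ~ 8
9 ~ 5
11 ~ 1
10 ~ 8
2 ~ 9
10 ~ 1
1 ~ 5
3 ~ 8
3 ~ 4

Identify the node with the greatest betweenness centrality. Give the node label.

8

Unnormalized betweenness of each node: 1:25/3, 2:55/6, 3:43/6, 4:3, 5:43/12, 6:25/12, 7:2, 8:83/6, 9:15/4, 10:13/4, 11:41/6.
8 has the largest value, 83/6, making it the main broker — the node through which the most shortest paths run.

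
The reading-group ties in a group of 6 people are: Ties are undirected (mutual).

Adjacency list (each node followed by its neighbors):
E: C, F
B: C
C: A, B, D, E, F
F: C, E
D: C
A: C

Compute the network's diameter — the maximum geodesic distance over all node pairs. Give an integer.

Eccentricity of each node (its greatest distance to any other): A:2, B:2, C:1, D:2, E:2, F:2.
The maximum eccentricity is 2, realized for instance by the pair F–D via F – C – D. So the diameter is 2.

2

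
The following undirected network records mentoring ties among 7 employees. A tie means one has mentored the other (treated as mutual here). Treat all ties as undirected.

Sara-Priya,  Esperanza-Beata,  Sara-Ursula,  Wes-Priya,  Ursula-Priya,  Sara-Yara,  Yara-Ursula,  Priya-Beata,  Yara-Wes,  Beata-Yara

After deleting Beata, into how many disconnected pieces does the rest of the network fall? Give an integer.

Without Beata, the remaining ties split the others into: {Priya, Sara, Ursula, Wes, Yara}; {Esperanza}.
That's 2 separate components.

2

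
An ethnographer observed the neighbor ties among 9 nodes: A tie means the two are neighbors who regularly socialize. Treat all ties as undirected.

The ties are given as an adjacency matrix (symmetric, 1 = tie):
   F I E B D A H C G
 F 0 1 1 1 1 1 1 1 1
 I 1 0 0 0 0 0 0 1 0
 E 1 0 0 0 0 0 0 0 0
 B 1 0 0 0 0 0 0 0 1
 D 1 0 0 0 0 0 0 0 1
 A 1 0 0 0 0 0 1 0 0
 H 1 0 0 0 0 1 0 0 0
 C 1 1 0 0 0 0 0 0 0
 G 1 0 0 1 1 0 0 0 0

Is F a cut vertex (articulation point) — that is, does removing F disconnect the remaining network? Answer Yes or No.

Yes

Removing F leaves {C and I} with no path to {E}, so the network splits into 4 components. F is a cut vertex.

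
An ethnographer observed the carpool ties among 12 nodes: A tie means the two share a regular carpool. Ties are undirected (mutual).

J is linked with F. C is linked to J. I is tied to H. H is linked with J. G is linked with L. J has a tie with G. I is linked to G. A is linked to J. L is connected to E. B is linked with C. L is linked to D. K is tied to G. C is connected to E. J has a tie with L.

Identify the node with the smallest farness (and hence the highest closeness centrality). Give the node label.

J

Farness (sum of distances to all others) for each node — A:26, B:32, C:22, D:29, E:25, F:26, G:19, H:24, I:27, J:16, K:29, L:19.
The smallest farness is 16, for J, so J has the highest closeness.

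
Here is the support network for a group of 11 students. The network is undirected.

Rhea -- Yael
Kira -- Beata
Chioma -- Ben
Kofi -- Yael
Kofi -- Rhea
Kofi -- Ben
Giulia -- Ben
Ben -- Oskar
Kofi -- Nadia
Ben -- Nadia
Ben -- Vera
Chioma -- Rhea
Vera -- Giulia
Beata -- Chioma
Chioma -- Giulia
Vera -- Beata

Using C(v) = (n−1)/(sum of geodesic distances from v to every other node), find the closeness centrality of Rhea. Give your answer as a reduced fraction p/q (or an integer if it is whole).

Distances from Rhea: Beata:2, Ben:2, Chioma:1, Giulia:2, Kira:3, Kofi:1, Nadia:2, Oskar:3, Vera:3, Yael:1. Sum = 20.
n = 11, so closeness = 10/20 = 1/2.

1/2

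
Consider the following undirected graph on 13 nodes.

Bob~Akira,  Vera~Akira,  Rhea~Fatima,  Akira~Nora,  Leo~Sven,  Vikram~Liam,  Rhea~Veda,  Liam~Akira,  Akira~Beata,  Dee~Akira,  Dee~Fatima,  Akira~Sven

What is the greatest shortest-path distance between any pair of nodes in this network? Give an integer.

Eccentricity of each node (its greatest distance to any other): Akira:4, Beata:5, Bob:5, Dee:3, Fatima:4, Leo:6, Liam:5, Nora:5, Rhea:5, Sven:5, Veda:6, Vera:5, Vikram:6.
The maximum eccentricity is 6, realized for instance by the pair Vikram–Veda via Vikram – Liam – Akira – Dee – Fatima – Rhea – Veda. So the diameter is 6.

6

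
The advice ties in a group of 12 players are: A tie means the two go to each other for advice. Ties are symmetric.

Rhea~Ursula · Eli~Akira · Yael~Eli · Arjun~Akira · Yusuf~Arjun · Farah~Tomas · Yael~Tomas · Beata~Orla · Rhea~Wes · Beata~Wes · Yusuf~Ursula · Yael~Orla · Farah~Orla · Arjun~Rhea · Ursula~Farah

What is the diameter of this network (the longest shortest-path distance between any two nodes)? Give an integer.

Eccentricity of each node (its greatest distance to any other): Akira:4, Arjun:4, Beata:4, Eli:4, Farah:4, Orla:4, Rhea:4, Tomas:4, Ursula:4, Wes:4, Yael:4, Yusuf:4.
The maximum eccentricity is 4, realized for instance by the pair Beata–Yusuf via Beata – Wes – Rhea – Ursula – Yusuf. So the diameter is 4.

4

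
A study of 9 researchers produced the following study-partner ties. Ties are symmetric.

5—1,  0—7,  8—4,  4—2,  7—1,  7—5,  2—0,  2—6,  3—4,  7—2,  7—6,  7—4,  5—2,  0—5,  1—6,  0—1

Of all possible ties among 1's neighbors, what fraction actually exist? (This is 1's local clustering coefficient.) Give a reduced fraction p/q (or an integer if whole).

2/3

1's neighbors: 0, 5, 6, and 7 (k = 4).
Possible neighbor pairs: C(4,2) = 6. Edges among them: 0–5, 0–7, 5–7, 6–7 → e = 4.
Clustering(1) = 4/6 = 2/3.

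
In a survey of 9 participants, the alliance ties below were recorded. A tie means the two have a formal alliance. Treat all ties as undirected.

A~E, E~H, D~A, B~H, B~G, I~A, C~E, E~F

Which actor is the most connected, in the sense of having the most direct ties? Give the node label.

Degrees — A:3, B:2, C:1, D:1, E:4, F:1, G:1, H:2, I:1.
The maximum is 4, attained only by E.

E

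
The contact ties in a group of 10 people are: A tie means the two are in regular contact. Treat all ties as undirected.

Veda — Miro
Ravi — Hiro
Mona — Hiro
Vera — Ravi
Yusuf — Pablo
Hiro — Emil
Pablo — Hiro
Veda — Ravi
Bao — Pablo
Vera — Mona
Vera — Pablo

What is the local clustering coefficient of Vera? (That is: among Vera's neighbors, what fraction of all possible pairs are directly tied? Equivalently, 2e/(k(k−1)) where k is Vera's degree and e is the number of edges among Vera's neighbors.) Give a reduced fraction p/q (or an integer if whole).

Vera's neighbors: Mona, Pablo, and Ravi (k = 3).
Possible neighbor pairs: C(3,2) = 3. Edges among them: none → e = 0.
Clustering(Vera) = 0/3 = 0.

0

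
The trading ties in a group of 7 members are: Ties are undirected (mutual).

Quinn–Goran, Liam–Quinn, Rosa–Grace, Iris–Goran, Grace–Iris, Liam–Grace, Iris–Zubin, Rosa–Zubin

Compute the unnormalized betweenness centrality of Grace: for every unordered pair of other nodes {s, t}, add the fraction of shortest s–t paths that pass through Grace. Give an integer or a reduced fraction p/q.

Pairs whose geodesics pass through Grace — Iris–Liam: 1; Iris–Rosa: 1/2; Goran–Rosa: 1/2; Quinn–Rosa: 1; Liam–Rosa: 1; Liam–Zubin: 2/2.
All other pairs contribute 0.
Summing the contributions gives betweenness(Grace) = 5.

5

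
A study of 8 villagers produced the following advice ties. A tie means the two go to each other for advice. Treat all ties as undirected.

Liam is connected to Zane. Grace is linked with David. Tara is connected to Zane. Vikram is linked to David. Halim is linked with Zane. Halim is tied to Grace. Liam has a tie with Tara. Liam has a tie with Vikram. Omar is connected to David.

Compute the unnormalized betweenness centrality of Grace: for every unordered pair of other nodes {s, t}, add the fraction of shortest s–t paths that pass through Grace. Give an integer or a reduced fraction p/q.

Pairs whose geodesics pass through Grace — David–Halim: 1; David–Zane: 1/2; Vikram–Halim: 1/2; Omar–Halim: 1; Omar–Zane: 1/2.
All other pairs contribute 0.
Summing the contributions gives betweenness(Grace) = 7/2.

7/2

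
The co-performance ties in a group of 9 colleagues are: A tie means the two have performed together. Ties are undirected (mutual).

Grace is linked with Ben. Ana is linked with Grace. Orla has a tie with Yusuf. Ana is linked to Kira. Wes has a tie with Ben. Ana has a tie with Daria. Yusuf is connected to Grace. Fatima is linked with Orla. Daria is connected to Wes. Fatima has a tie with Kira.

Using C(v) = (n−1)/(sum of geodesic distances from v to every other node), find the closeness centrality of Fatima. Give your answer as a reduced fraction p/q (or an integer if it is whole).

2/5

Distances from Fatima: Ana:2, Ben:4, Daria:3, Grace:3, Kira:1, Orla:1, Wes:4, Yusuf:2. Sum = 20.
n = 9, so closeness = 8/20 = 2/5.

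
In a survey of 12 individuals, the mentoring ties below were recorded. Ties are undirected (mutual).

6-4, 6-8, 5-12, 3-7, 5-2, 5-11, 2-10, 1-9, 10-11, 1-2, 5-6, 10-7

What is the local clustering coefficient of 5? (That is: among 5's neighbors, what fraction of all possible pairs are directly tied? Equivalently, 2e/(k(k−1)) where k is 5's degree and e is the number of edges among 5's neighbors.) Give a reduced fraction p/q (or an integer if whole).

5's neighbors: 2, 6, 11, and 12 (k = 4).
Possible neighbor pairs: C(4,2) = 6. Edges among them: none → e = 0.
Clustering(5) = 0/6 = 0.

0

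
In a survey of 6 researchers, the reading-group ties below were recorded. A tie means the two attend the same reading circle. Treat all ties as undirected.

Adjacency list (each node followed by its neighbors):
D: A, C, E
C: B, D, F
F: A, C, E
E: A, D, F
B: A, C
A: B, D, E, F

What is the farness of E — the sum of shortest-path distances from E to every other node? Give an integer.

7

Distances from E: A:1, B:2, C:2, D:1, F:1.
Sum = 1 + 2 + 2 + 1 + 1 = 7.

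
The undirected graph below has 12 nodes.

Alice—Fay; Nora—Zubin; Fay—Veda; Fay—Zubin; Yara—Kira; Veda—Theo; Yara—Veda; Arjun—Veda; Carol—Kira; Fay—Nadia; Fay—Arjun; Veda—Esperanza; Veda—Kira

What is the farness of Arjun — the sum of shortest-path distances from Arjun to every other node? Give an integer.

Distances from Arjun: Alice:2, Carol:3, Esperanza:2, Fay:1, Kira:2, Nadia:2, Nora:3, Theo:2, Veda:1, Yara:2, Zubin:2.
Sum = 2 + 3 + 2 + 1 + 2 + 2 + 3 + 2 + 1 + 2 + 2 = 22.

22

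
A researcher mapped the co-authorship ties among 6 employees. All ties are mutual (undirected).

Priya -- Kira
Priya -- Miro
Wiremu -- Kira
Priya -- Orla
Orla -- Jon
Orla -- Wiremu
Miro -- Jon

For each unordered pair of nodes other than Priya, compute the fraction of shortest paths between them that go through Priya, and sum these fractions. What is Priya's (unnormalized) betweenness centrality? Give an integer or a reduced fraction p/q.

Pairs whose geodesics pass through Priya — Kira–Orla: 1/2; Kira–Jon: 2/3; Kira–Miro: 1; Wiremu–Miro: 2/3; Orla–Miro: 1/2.
All other pairs contribute 0.
Summing the contributions gives betweenness(Priya) = 10/3.

10/3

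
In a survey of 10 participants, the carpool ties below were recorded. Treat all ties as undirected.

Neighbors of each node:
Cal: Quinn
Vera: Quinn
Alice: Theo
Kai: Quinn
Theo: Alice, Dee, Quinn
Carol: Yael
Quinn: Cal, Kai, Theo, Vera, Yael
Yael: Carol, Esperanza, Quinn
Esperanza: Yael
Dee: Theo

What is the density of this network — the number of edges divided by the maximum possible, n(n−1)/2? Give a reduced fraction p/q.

There are 9 edges and 10 nodes, so the maximum possible is C(10,2) = 45.
Density = 9/45 = 1/5.

1/5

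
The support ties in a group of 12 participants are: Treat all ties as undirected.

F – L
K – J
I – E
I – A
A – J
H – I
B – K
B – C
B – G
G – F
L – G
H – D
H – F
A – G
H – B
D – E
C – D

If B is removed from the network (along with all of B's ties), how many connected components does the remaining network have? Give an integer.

1

B's neighbors (C, G, H, and K) remain reachable from one another through other ties, so the rest of the network stays in one piece.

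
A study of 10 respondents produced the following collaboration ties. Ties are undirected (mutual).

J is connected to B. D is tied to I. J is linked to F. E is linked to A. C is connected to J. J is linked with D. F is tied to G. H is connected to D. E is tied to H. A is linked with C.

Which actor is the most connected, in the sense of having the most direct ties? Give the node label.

Degrees — A:2, B:1, C:2, D:3, E:2, F:2, G:1, H:2, I:1, J:4.
The maximum is 4, attained only by J.

J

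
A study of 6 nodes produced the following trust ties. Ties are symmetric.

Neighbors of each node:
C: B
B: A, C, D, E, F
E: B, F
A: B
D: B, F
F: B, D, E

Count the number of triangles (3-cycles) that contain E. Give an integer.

E's neighbors: B and F.
Neighbor pairs that are themselves tied: E–B–F. Each forms one triangle with E, for 1 in total.

1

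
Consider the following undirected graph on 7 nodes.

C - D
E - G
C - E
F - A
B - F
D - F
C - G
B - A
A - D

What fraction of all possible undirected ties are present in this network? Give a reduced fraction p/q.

3/7

There are 9 edges and 7 nodes, so the maximum possible is C(7,2) = 21.
Density = 9/21 = 3/7.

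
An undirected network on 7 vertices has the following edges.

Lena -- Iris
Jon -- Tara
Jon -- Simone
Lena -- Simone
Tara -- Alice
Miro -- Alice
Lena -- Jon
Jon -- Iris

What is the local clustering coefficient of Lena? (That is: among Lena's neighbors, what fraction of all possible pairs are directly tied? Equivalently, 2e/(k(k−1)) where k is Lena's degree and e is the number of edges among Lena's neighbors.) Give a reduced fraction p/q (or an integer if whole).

Lena's neighbors: Iris, Jon, and Simone (k = 3).
Possible neighbor pairs: C(3,2) = 3. Edges among them: Iris–Jon, Jon–Simone → e = 2.
Clustering(Lena) = 2/3.

2/3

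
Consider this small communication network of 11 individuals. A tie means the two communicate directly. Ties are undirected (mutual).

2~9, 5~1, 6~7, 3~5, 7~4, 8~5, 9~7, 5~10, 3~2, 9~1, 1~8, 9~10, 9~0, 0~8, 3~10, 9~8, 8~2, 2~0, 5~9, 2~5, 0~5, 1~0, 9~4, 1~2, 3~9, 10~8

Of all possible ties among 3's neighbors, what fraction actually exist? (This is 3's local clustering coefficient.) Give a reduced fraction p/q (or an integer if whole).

3's neighbors: 2, 5, 9, and 10 (k = 4).
Possible neighbor pairs: C(4,2) = 6. Edges among them: 2–5, 2–9, 5–9, 5–10, 9–10 → e = 5.
Clustering(3) = 5/6.

5/6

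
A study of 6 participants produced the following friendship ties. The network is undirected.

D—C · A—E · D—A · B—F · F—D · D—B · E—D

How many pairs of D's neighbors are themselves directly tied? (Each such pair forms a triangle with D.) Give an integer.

2

D's neighbors: A, B, C, E, and F.
Neighbor pairs that are themselves tied: D–A–E; D–B–F. Each forms one triangle with D, for 2 in total.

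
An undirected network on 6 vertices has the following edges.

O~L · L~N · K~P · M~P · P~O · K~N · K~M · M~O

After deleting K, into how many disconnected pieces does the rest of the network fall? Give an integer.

1

K's neighbors (M, N, and P) remain reachable from one another through other ties, so the rest of the network stays in one piece.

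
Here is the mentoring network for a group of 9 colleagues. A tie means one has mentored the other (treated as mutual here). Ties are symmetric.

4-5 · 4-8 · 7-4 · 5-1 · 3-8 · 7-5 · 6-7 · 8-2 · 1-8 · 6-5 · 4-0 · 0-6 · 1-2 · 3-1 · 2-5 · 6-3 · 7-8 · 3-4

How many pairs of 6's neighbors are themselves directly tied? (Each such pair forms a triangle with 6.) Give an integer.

1

6's neighbors: 0, 3, 5, and 7.
Neighbor pairs that are themselves tied: 6–5–7. Each forms one triangle with 6, for 1 in total.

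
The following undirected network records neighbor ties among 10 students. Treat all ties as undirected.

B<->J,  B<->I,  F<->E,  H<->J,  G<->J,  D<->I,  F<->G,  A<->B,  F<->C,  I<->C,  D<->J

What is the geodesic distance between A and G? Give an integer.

3

One shortest route is A – B – J – G, which uses 3 edges, and at distance 2 from A we only reach {I, J}, which does not include G. So d(A,G) = 3.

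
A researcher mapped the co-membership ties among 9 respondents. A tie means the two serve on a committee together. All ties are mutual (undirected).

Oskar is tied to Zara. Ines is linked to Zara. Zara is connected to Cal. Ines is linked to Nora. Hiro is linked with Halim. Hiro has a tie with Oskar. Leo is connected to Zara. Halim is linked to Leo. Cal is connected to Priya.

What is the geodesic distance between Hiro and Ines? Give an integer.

One shortest route is Hiro – Oskar – Zara – Ines, which uses 3 edges, and at distance 2 from Hiro we only reach {Leo, Zara}, which does not include Ines. So d(Hiro,Ines) = 3.

3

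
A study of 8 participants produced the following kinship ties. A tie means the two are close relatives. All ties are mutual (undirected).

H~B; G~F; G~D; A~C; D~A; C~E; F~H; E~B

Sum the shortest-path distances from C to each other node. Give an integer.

Distances from C: A:1, B:2, D:2, E:1, F:4, G:3, H:3.
Sum = 1 + 2 + 2 + 1 + 4 + 3 + 3 = 16.

16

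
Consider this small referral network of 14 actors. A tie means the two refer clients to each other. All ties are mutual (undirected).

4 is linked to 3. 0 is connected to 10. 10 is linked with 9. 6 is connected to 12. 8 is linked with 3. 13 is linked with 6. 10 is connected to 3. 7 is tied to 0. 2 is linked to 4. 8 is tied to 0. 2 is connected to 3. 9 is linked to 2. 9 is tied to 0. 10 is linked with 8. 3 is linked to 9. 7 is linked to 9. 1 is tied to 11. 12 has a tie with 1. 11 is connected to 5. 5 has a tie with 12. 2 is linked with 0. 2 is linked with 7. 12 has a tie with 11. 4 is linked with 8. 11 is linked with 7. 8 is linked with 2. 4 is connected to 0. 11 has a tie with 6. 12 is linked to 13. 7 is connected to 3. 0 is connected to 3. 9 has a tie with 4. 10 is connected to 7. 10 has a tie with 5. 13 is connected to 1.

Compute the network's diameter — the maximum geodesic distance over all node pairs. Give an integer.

Eccentricity of each node (its greatest distance to any other): 0:4, 1:4, 2:4, 3:4, 4:5, 5:3, 6:4, 7:3, 8:4, 9:4, 10:3, 11:3, 12:4, 13:5.
The maximum eccentricity is 5, realized for instance by the pair 13–4 via 13 – 12 – 11 – 7 – 3 – 4. So the diameter is 5.

5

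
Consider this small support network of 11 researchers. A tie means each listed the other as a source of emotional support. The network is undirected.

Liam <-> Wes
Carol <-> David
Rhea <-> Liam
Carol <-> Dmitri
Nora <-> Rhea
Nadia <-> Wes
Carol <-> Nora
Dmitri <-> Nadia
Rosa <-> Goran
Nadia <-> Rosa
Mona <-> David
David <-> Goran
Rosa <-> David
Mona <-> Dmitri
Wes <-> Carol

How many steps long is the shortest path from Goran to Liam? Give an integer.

One shortest route is Goran – Rosa – Nadia – Wes – Liam, which uses 4 edges, and at distance 3 from Goran we only reach {Dmitri, Nora, Wes}, which does not include Liam. So d(Goran,Liam) = 4.

4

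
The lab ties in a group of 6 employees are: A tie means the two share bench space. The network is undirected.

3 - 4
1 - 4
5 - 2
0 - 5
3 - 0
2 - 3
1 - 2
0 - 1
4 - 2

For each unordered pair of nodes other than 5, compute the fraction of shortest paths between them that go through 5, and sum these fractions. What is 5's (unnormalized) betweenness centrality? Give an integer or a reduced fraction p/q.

Pairs whose geodesics pass through 5 — 0–2: 1/3.
All other pairs contribute 0.
Summing the contributions gives betweenness(5) = 1/3.

1/3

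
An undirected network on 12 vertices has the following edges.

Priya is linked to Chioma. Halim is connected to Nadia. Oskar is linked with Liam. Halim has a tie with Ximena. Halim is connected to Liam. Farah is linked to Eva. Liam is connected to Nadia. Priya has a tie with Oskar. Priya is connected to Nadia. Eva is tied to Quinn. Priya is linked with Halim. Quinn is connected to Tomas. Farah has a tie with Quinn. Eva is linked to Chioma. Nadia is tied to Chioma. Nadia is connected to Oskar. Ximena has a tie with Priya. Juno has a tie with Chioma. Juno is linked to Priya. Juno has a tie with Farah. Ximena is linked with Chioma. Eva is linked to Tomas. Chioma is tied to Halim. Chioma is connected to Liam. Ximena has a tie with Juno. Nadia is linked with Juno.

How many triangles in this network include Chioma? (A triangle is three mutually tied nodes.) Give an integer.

Chioma's neighbors: Eva, Halim, Juno, Liam, Nadia, Priya, and Ximena.
Neighbor pairs that are themselves tied: Chioma–Halim–Liam; Chioma–Halim–Nadia; Chioma–Halim–Priya; Chioma–Halim–Ximena; Chioma–Juno–Nadia; Chioma–Juno–Priya; Chioma–Juno–Ximena; Chioma–Liam–Nadia; Chioma–Nadia–Priya; Chioma–Priya–Ximena. Each forms one triangle with Chioma, for 10 in total.

10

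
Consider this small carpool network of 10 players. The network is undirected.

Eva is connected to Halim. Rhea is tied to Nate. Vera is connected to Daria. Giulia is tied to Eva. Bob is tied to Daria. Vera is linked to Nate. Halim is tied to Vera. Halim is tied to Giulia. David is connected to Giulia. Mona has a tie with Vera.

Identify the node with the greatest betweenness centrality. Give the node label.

Vera

Unnormalized betweenness of each node: Bob:0, Daria:8, David:0, Eva:0, Giulia:8, Halim:18, Mona:0, Nate:8, Rhea:0, Vera:28.
Vera has the largest value, 28, making it the main broker — the node through which the most shortest paths run.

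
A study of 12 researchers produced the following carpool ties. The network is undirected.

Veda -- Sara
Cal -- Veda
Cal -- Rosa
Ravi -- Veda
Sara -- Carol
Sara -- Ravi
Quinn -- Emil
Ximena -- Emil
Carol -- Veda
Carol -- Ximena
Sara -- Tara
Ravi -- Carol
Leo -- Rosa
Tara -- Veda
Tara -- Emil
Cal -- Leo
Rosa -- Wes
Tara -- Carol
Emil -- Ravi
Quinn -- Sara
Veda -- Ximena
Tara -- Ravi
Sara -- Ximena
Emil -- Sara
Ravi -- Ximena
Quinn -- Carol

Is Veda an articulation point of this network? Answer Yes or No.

Removing Veda leaves {Cal, Leo, Rosa, and Wes} with no path to {Carol, Emil, Quinn, Ravi, Sara, Tara, and Ximena}, so the network splits into 2 components. Veda is a cut vertex.

Yes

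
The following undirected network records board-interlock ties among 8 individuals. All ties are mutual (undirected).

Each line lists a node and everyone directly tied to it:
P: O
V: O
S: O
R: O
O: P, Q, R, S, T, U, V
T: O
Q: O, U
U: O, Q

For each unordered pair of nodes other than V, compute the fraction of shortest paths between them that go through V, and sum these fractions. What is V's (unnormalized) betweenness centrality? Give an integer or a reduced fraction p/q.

No shortest path between any pair of other nodes passes through V.
Summing the contributions gives betweenness(V) = 0.

0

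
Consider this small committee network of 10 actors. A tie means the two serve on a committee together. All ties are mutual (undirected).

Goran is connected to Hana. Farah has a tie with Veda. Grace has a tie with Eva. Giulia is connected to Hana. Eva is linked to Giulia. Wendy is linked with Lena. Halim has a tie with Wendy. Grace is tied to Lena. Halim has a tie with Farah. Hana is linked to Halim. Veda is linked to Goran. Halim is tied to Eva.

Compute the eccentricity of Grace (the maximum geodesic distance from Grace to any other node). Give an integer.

Distances from Grace: Eva:1, Farah:3, Giulia:2, Goran:4, Halim:2, Hana:3, Lena:1, Veda:4, Wendy:2.
The largest is 4 (to Goran and Veda), so the eccentricity of Grace is 4.

4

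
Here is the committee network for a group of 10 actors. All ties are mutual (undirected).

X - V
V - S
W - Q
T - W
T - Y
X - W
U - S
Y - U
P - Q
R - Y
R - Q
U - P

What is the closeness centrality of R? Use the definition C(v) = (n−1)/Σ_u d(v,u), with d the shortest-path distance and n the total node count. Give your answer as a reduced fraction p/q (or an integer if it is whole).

Distances from R: P:2, Q:1, S:3, T:2, U:2, V:4, W:2, X:3, Y:1. Sum = 20.
n = 10, so closeness = 9/20.

9/20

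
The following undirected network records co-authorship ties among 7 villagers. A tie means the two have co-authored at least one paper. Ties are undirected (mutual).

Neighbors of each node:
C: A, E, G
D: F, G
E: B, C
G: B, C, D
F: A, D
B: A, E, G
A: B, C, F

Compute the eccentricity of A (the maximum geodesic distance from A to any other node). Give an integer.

Distances from A: B:1, C:1, D:2, E:2, F:1, G:2.
The largest is 2 (to E, G, and D), so the eccentricity of A is 2.

2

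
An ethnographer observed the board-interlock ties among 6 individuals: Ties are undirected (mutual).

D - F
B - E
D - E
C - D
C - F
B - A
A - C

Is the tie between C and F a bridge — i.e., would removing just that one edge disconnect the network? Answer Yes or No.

No

Even without that edge, C still reaches F via C – D – F, so the network stays connected. Not a bridge.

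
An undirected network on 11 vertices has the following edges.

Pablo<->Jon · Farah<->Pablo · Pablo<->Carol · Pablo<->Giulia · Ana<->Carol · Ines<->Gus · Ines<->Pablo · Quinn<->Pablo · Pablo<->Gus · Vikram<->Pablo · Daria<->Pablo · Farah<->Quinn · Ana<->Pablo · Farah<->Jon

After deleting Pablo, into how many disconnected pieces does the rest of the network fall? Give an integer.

Without Pablo, the remaining ties split the others into: {Ana, Carol}; {Farah, Jon, Quinn}; {Vikram}; {Giulia}; {Daria}; {Gus, Ines}.
That's 6 separate components.

6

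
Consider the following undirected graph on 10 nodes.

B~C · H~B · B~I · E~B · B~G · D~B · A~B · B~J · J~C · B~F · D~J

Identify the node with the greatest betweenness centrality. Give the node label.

Unnormalized betweenness of each node: A:0, B:67/2, C:0, D:0, E:0, F:0, G:0, H:0, I:0, J:1/2.
B has the largest value, 67/2, making it the main broker — the node through which the most shortest paths run.

B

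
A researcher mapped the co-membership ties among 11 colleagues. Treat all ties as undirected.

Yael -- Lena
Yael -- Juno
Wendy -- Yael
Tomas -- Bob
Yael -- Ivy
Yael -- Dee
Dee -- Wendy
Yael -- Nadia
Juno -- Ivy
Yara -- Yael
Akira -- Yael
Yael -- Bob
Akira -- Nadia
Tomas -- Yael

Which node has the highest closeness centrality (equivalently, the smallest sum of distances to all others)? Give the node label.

Farness (sum of distances to all others) for each node — Akira:18, Bob:18, Dee:18, Ivy:18, Juno:18, Lena:19, Nadia:18, Tomas:18, Wendy:18, Yael:10, Yara:19.
The smallest farness is 10, for Yael, so Yael has the highest closeness.

Yael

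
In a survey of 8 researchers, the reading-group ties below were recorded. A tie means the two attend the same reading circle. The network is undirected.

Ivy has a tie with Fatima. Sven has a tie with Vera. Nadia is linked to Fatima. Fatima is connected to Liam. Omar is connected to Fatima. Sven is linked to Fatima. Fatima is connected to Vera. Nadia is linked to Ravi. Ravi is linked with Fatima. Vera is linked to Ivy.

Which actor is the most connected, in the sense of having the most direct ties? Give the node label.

Fatima

Degrees — Fatima:7, Ivy:2, Liam:1, Nadia:2, Omar:1, Ravi:2, Sven:2, Vera:3.
The maximum is 7, attained only by Fatima.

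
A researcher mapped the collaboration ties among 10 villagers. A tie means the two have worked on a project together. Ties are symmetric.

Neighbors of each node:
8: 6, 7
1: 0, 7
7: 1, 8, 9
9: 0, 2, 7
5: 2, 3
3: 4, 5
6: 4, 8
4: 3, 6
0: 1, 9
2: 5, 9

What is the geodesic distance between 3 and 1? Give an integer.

One shortest route is 3 – 5 – 2 – 9 – 0 – 1, which uses 5 edges, and at distance 4 from 3 we only reach {0, 7}, which does not include 1. So d(3,1) = 5.

5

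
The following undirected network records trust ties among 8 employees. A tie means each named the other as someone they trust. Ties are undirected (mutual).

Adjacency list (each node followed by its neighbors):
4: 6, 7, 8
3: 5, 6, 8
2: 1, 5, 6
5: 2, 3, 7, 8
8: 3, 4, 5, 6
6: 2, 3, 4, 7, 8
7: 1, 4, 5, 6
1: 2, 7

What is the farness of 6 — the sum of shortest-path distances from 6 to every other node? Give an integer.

Distances from 6: 1:2, 2:1, 3:1, 4:1, 5:2, 7:1, 8:1.
Sum = 2 + 1 + 1 + 1 + 2 + 1 + 1 = 9.

9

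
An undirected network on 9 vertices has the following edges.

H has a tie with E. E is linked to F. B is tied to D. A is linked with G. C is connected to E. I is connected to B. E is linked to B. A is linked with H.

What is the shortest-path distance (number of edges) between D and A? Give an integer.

4

One shortest route is D – B – E – H – A, which uses 4 edges, and at distance 3 from D we only reach {C, F, H}, which does not include A. So d(D,A) = 4.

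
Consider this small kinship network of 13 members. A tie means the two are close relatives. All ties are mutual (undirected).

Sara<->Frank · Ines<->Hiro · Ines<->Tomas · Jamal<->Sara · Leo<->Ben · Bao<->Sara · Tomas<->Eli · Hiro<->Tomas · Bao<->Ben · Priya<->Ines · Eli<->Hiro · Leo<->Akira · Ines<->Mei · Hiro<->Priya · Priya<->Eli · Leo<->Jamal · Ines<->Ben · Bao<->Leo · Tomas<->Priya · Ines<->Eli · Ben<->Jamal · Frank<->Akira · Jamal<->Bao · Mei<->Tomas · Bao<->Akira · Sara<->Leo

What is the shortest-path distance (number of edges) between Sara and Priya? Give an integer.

4

One shortest route is Sara – Jamal – Ben – Ines – Priya, which uses 4 edges, and at distance 3 from Sara we only reach {Ines}, which does not include Priya. So d(Sara,Priya) = 4.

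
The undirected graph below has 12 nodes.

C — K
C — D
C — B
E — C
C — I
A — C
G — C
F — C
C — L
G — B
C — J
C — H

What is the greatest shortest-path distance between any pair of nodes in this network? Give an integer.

Eccentricity of each node (its greatest distance to any other): A:2, B:2, C:1, D:2, E:2, F:2, G:2, H:2, I:2, J:2, K:2, L:2.
The maximum eccentricity is 2, realized for instance by the pair E–J via E – C – J. So the diameter is 2.

2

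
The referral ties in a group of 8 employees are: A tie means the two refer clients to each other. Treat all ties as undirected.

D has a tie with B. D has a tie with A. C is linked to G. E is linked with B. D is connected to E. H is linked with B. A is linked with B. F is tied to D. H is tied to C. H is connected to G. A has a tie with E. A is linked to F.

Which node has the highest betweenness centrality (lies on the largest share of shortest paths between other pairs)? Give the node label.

B

Unnormalized betweenness of each node: A:5/2, B:12, C:0, D:5/2, E:0, F:0, G:0, H:10.
B has the largest value, 12, making it the main broker — the node through which the most shortest paths run.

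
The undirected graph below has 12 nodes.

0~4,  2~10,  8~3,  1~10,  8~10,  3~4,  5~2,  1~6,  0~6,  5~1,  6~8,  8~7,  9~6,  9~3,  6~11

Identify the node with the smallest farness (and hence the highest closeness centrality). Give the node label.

6

Farness (sum of distances to all others) for each node — 0:25, 1:22, 2:31, 3:24, 4:28, 5:30, 6:18, 7:29, 8:19, 9:25, 10:23, 11:28.
The smallest farness is 18, for 6, so 6 has the highest closeness.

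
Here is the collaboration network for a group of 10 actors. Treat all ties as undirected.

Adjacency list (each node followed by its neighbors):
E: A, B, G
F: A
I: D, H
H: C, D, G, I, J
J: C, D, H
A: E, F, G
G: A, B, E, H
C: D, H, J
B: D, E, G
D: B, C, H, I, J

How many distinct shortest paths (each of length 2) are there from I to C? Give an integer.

The shortest distance is 2. The length-2 paths are: I–D–C; I–H–C.
That gives 2 distinct shortest paths.

2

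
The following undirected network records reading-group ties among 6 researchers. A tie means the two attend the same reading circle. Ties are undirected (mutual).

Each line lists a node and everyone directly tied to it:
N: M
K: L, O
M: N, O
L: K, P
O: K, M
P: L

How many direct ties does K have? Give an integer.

K is directly tied to L and O. That is 2 neighbors, so the degree of K is 2.

2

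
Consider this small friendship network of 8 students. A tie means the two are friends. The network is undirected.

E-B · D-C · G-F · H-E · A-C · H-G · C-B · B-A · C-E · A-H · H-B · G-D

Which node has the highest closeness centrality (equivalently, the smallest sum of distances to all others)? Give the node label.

H

Farness (sum of distances to all others) for each node — A:12, B:11, C:11, D:12, E:12, F:17, G:11, H:10.
The smallest farness is 10, for H, so H has the highest closeness.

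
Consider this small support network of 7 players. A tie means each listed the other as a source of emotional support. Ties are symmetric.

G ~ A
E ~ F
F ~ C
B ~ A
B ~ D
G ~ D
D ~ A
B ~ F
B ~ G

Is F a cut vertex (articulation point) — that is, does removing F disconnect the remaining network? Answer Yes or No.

Removing F leaves {A, B, D, and G} with no path to {C}, so the network splits into 3 components. F is a cut vertex.

Yes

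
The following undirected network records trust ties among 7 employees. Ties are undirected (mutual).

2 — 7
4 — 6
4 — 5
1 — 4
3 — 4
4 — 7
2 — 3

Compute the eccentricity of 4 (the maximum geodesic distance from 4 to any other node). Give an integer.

Distances from 4: 1:1, 2:2, 3:1, 5:1, 6:1, 7:1.
The largest is 2 (to 2), so the eccentricity of 4 is 2.

2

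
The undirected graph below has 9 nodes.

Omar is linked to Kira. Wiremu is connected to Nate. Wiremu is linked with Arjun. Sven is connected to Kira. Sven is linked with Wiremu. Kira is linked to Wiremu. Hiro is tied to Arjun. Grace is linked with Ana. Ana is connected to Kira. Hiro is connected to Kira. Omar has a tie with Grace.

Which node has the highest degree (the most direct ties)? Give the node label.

Degrees — Ana:2, Arjun:2, Grace:2, Hiro:2, Kira:5, Nate:1, Omar:2, Sven:2, Wiremu:4.
The maximum is 5, attained only by Kira.

Kira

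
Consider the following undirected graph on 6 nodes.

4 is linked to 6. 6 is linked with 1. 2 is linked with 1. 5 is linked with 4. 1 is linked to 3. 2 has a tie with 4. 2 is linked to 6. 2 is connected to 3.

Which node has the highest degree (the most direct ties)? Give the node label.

2

Degrees — 1:3, 2:4, 3:2, 4:3, 5:1, 6:3.
The maximum is 4, attained only by 2.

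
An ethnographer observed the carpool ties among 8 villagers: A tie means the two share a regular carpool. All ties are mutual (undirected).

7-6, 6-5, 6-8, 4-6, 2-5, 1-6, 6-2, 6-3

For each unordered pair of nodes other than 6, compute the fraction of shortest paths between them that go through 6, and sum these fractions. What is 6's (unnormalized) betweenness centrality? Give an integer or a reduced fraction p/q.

20

Pairs whose geodesics pass through 6 — 7–4: 1; 7–1: 1; 7–3: 1; 7–8: 1; 7–5: 1; 7–2: 1; 4–1: 1; 4–3: 1; 4–8: 1; 4–5: 1; 4–2: 1; 1–3: 1; 1–8: 1; 1–5: 1 … (+6 more pairs).
All other pairs contribute 0.
Summing the contributions gives betweenness(6) = 20.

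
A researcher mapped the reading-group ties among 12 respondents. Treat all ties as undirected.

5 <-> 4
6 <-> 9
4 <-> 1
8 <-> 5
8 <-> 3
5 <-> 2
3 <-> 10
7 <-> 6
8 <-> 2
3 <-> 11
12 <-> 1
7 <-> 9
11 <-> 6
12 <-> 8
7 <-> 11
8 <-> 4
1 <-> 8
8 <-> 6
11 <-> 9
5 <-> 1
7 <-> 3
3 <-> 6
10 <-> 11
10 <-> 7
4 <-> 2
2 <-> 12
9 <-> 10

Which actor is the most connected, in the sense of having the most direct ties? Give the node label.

8

Degrees — 1:4, 2:4, 3:5, 4:4, 5:4, 6:5, 7:5, 8:7, 9:4, 10:4, 11:5, 12:3.
The maximum is 7, attained only by 8.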